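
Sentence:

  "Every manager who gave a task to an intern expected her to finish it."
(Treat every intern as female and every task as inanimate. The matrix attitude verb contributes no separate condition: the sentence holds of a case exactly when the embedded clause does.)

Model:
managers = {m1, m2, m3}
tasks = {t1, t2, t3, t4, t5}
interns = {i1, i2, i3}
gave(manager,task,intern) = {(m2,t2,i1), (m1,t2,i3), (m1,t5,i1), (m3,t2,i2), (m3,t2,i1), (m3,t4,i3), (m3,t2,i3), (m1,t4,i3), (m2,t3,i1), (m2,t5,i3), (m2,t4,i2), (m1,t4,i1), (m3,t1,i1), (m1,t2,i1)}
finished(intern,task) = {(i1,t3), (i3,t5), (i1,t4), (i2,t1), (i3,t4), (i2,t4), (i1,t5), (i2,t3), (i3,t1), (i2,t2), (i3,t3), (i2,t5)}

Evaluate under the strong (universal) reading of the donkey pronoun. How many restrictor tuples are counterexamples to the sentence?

6

"her" takes "an intern" as antecedent and "it" takes "a task"; both are donkey pronouns co-varying with the restrictor.
Strong reading: for every (m,t,i) with gave(m,t,i), finished(i,t).
Restrictor triples: (m1,t2,i1)→finished(i1,t2) ✗  (m1,t2,i3)→finished(i3,t2) ✗  (m1,t4,i1)→finished(i1,t4) ✓  (m1,t4,i3)→finished(i3,t4) ✓  (m1,t5,i1)→finished(i1,t5) ✓  (m2,t2,i1)→finished(i1,t2) ✗  (m2,t3,i1)→finished(i1,t3) ✓  (m2,t4,i2)→finished(i2,t4) ✓  (m2,t5,i3)→finished(i3,t5) ✓  (m3,t1,i1)→finished(i1,t1) ✗  (m3,t2,i1)→finished(i1,t2) ✗  (m3,t2,i2)→finished(i2,t2) ✓  (m3,t2,i3)→finished(i3,t2) ✗  (m3,t4,i3)→finished(i3,t4) ✓
Counterexamples (restrictor triples failing the scope): 6.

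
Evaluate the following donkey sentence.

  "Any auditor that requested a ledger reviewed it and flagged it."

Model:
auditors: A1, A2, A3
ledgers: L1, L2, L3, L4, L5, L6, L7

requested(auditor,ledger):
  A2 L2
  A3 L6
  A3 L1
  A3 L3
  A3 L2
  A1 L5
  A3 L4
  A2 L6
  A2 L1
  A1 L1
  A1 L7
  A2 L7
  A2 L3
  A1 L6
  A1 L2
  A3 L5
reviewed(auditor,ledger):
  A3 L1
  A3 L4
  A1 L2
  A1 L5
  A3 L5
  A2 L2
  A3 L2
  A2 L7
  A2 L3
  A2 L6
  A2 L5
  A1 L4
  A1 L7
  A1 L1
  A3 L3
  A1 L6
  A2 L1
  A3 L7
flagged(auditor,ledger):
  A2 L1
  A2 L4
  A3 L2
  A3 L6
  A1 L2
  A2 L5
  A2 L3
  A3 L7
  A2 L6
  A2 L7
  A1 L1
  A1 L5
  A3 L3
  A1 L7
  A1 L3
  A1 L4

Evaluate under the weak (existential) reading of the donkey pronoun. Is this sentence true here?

True

"it" takes "a ledger" as antecedent — a donkey pronoun bound across the clause boundary.
Weak reading: every auditor a with some requested-ledger has at least one requested-ledger l such that reviewed(a,l) ∧ flagged(a,l).
Per auditor: A1:✓  A2:✓  A3:✓
Every auditor in the restrictor has a witness.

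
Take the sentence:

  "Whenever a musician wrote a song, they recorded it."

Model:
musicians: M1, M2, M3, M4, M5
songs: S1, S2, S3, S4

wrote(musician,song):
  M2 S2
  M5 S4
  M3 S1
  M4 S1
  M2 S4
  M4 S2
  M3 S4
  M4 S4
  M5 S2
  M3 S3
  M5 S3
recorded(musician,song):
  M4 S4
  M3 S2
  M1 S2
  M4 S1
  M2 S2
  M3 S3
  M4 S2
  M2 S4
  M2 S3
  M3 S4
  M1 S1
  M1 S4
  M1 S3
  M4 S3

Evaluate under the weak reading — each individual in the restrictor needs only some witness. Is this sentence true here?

False

"it" takes "a song" as antecedent — a donkey pronoun bound across the clause boundary.
Weak reading: every musician m with some wrote-song has at least one wrote-song s such that recorded(m,s).
Per musician: M2:✓  M3:✓  M4:✓  M5:✗
M5 has no witness among its wrote-songs.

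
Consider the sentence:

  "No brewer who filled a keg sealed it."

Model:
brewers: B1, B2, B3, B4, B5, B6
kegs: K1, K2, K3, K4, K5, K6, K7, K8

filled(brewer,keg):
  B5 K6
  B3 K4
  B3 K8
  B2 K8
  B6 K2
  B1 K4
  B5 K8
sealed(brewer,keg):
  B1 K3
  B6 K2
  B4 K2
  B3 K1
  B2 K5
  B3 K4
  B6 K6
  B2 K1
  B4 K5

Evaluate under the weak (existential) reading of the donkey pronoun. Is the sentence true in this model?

False

"it" takes "a keg" as antecedent — a donkey pronoun bound across the clause boundary.
Truth condition: for no (b,k) with filled(b,k) does sealed(b,k) hold.
Restrictor pairs — does the scope hold? (B1,K4):fails  (B2,K8):fails  (B3,K4):holds  (B3,K8):fails  (B5,K6):fails  (B5,K8):fails  (B6,K2):holds
Scope holds for 2 pair(s), so the sentence is false.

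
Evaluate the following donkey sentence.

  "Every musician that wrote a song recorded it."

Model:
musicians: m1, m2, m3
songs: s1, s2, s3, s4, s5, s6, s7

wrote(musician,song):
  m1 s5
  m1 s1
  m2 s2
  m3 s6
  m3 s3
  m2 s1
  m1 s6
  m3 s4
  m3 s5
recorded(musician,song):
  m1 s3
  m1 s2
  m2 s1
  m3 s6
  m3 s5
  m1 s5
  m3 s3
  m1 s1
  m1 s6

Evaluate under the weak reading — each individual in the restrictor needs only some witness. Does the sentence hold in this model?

"it" takes "a song" as antecedent — a donkey pronoun bound across the clause boundary.
Weak reading: every musician m with some wrote-song has at least one wrote-song s such that recorded(m,s).
Per musician: m1:✓  m2:✓  m3:✓
Every musician in the restrictor has a witness.

True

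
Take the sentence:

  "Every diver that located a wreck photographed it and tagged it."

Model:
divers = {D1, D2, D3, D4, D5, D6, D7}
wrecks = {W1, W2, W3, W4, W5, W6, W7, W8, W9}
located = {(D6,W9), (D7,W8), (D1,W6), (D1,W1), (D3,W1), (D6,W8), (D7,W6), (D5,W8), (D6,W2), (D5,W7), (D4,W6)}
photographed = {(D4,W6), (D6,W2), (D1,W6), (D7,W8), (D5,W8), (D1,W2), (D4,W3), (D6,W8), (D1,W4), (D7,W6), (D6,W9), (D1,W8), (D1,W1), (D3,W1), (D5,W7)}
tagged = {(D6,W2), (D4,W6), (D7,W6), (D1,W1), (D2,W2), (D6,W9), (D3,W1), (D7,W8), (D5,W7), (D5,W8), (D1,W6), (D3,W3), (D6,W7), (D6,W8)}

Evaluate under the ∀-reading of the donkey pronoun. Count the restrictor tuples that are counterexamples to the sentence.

"it" takes "a wreck" as antecedent — a donkey pronoun bound across the clause boundary.
Strong reading: for every (d,w) with located(d,w), photographed(d,w) ∧ tagged(d,w).
Restrictor pairs: (D1,W1) ✓  (D1,W6) ✓  (D3,W1) ✓  (D4,W6) ✓  (D5,W7) ✓  (D5,W8) ✓  (D6,W2) ✓  (D6,W8) ✓  (D6,W9) ✓  (D7,W6) ✓  (D7,W8) ✓
Counterexamples (restrictor pairs failing the scope): 0.

0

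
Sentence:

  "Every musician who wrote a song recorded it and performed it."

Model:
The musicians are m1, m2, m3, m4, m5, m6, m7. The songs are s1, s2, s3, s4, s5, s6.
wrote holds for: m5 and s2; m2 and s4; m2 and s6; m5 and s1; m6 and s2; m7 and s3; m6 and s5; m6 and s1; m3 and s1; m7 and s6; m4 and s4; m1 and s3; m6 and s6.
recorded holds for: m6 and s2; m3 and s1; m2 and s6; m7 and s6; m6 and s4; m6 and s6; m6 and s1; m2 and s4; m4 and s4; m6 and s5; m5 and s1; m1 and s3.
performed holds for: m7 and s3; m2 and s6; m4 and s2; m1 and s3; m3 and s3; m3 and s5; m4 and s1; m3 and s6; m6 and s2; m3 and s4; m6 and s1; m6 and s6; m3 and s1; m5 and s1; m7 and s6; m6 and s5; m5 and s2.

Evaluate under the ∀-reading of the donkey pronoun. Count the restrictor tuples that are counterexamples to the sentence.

4

"it" takes "a song" as antecedent — a donkey pronoun bound across the clause boundary.
Strong reading: for every (m,s) with wrote(m,s), recorded(m,s) ∧ performed(m,s).
Restrictor pairs: (m1,s3) ✓  (m2,s4) ✗  (m2,s6) ✓  (m3,s1) ✓  (m4,s4) ✗  (m5,s1) ✓  (m5,s2) ✗  (m6,s1) ✓  (m6,s2) ✓  (m6,s5) ✓  (m6,s6) ✓  (m7,s3) ✗  (m7,s6) ✓
Counterexamples (restrictor pairs failing the scope): 4.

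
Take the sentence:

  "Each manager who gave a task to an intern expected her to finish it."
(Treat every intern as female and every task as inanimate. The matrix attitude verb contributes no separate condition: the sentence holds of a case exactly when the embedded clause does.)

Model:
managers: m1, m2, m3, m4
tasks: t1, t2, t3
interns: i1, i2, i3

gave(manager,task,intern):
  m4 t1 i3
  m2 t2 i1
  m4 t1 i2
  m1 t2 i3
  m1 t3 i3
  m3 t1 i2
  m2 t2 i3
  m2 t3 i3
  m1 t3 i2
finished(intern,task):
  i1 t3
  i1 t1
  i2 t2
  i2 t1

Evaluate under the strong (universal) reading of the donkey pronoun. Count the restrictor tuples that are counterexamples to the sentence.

"her" takes "an intern" as antecedent and "it" takes "a task"; both are donkey pronouns co-varying with the restrictor.
Strong reading: for every (m,t,i) with gave(m,t,i), finished(i,t).
Restrictor triples: (m1,t2,i3)→finished(i3,t2) ✗  (m1,t3,i2)→finished(i2,t3) ✗  (m1,t3,i3)→finished(i3,t3) ✗  (m2,t2,i1)→finished(i1,t2) ✗  (m2,t2,i3)→finished(i3,t2) ✗  (m2,t3,i3)→finished(i3,t3) ✗  (m3,t1,i2)→finished(i2,t1) ✓  (m4,t1,i2)→finished(i2,t1) ✓  (m4,t1,i3)→finished(i3,t1) ✗
Counterexamples (restrictor triples failing the scope): 7.

7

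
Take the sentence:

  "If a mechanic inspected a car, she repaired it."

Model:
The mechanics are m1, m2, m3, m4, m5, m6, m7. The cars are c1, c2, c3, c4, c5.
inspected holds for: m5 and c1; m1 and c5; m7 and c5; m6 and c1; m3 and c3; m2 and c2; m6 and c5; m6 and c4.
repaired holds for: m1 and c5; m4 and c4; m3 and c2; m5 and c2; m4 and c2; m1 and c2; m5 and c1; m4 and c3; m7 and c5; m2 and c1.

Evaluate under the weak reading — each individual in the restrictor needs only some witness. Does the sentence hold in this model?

False

"it" takes "a car" as antecedent — a donkey pronoun bound across the clause boundary.
Weak reading: every mechanic m with some inspected-car has at least one inspected-car c such that repaired(m,c).
Per mechanic: m1:✓  m2:✗  m3:✗  m5:✓  m6:✗  m7:✓
m2 has no witness among its inspected-cars.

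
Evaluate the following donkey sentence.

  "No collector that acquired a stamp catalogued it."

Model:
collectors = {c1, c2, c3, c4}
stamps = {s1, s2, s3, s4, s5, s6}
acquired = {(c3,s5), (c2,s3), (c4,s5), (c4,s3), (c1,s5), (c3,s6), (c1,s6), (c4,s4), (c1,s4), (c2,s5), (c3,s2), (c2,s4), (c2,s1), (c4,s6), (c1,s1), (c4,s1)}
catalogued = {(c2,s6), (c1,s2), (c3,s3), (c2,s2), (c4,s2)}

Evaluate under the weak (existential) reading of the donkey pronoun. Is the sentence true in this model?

True

"it" takes "a stamp" as antecedent — a donkey pronoun bound across the clause boundary.
Truth condition: for no (c,s) with acquired(c,s) does catalogued(c,s) hold.
Restrictor pairs — does the scope hold? (c1,s1):fails  (c1,s4):fails  (c1,s5):fails  (c1,s6):fails  (c2,s1):fails  (c2,s3):fails  (c2,s4):fails  (c2,s5):fails  (c3,s2):fails  (c3,s5):fails  (c3,s6):fails  (c4,s1):fails  (c4,s3):fails  (c4,s4):fails  (c4,s5):fails  (c4,s6):fails
Scope holds for no restrictor pair, so the sentence is true.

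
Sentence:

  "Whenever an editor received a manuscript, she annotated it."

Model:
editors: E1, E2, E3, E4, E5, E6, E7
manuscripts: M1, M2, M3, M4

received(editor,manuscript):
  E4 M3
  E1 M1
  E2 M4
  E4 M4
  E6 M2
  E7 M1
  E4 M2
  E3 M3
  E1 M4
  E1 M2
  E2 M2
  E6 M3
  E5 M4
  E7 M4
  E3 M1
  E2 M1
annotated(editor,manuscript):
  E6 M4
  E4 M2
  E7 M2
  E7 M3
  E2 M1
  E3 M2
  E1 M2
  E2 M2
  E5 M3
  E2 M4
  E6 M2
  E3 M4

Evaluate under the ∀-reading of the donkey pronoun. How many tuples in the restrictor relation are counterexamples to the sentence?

"it" takes "a manuscript" as antecedent — a donkey pronoun bound across the clause boundary.
Strong reading: for every (e,m) with received(e,m), annotated(e,m).
Restrictor pairs: (E1,M1) ✗  (E1,M2) ✓  (E1,M4) ✗  (E2,M1) ✓  (E2,M2) ✓  (E2,M4) ✓  (E3,M1) ✗  (E3,M3) ✗  (E4,M2) ✓  (E4,M3) ✗  (E4,M4) ✗  (E5,M4) ✗  (E6,M2) ✓  (E6,M3) ✗  (E7,M1) ✗  (E7,M4) ✗
Counterexamples (restrictor pairs failing the scope): 10.

10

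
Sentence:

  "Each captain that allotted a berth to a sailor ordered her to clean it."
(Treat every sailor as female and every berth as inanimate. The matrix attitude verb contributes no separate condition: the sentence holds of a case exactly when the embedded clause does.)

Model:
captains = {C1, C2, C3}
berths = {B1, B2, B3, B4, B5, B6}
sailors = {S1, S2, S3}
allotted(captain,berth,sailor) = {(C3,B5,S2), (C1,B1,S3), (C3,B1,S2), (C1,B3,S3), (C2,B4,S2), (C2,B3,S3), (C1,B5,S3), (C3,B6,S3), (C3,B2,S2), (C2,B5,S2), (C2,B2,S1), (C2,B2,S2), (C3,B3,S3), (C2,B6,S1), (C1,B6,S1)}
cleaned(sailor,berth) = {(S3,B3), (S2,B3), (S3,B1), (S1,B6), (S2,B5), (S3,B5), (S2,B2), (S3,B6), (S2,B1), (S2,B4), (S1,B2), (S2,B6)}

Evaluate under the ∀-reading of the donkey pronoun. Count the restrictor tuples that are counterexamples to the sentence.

0

"her" takes "a sailor" as antecedent and "it" takes "a berth"; both are donkey pronouns co-varying with the restrictor.
Strong reading: for every (c,b,s) with allotted(c,b,s), cleaned(s,b).
Restrictor triples: (C1,B1,S3)→cleaned(S3,B1) ✓  (C1,B3,S3)→cleaned(S3,B3) ✓  (C1,B5,S3)→cleaned(S3,B5) ✓  (C1,B6,S1)→cleaned(S1,B6) ✓  (C2,B2,S1)→cleaned(S1,B2) ✓  (C2,B2,S2)→cleaned(S2,B2) ✓  (C2,B3,S3)→cleaned(S3,B3) ✓  (C2,B4,S2)→cleaned(S2,B4) ✓  (C2,B5,S2)→cleaned(S2,B5) ✓  (C2,B6,S1)→cleaned(S1,B6) ✓  (C3,B1,S2)→cleaned(S2,B1) ✓  (C3,B2,S2)→cleaned(S2,B2) ✓  (C3,B3,S3)→cleaned(S3,B3) ✓  (C3,B5,S2)→cleaned(S2,B5) ✓  (C3,B6,S3)→cleaned(S3,B6) ✓
Counterexamples (restrictor triples failing the scope): 0.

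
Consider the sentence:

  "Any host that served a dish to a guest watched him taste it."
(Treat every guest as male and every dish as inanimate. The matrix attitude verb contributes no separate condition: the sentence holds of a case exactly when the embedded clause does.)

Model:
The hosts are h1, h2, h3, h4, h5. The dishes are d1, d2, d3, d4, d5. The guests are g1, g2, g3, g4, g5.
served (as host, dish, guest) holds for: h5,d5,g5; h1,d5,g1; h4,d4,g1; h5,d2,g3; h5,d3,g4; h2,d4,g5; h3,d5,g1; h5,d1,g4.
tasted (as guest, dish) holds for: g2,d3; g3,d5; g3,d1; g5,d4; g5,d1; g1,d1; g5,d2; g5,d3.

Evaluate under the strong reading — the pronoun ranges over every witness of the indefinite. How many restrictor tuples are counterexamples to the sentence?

7

"him" takes "a guest" as antecedent and "it" takes "a dish"; both are donkey pronouns co-varying with the restrictor.
Strong reading: for every (h,d,g) with served(h,d,g), tasted(g,d).
Restrictor triples: (h1,d5,g1)→tasted(g1,d5) ✗  (h2,d4,g5)→tasted(g5,d4) ✓  (h3,d5,g1)→tasted(g1,d5) ✗  (h4,d4,g1)→tasted(g1,d4) ✗  (h5,d1,g4)→tasted(g4,d1) ✗  (h5,d2,g3)→tasted(g3,d2) ✗  (h5,d3,g4)→tasted(g4,d3) ✗  (h5,d5,g5)→tasted(g5,d5) ✗
Counterexamples (restrictor triples failing the scope): 7.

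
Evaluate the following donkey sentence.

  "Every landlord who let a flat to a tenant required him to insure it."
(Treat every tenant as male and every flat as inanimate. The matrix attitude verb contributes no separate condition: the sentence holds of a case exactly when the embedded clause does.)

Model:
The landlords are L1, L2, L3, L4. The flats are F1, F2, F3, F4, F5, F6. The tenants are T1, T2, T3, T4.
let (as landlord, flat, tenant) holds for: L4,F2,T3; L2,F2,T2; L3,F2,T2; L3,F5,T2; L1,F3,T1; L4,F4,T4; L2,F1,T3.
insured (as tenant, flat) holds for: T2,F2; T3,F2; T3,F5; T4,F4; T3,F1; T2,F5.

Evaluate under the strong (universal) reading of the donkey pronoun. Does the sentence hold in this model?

False

"him" takes "a tenant" as antecedent and "it" takes "a flat"; both are donkey pronouns co-varying with the restrictor.
Strong reading: for every (l,f,t) with let(l,f,t), insured(t,f).
Restrictor triples: (L1,F3,T1)→insured(T1,F3) ✗  (L2,F1,T3)→insured(T3,F1) ✓  (L2,F2,T2)→insured(T2,F2) ✓  (L3,F2,T2)→insured(T2,F2) ✓  (L3,F5,T2)→insured(T2,F5) ✓  (L4,F2,T3)→insured(T3,F2) ✓  (L4,F4,T4)→insured(T4,F4) ✓
Counterexample: (L1,F3,T1) — insured(T1,F3) does not hold.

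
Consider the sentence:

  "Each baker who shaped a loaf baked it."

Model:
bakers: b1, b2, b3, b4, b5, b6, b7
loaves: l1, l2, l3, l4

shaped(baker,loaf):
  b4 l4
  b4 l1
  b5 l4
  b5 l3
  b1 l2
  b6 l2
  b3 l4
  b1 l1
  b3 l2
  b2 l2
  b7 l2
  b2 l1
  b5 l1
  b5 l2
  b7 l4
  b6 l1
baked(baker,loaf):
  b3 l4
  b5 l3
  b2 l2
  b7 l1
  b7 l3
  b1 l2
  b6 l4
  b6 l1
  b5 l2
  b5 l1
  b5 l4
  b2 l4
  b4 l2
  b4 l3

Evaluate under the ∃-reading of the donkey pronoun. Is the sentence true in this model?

"it" takes "a loaf" as antecedent — a donkey pronoun bound across the clause boundary.
Weak reading: every baker b with some shaped-loaf has at least one shaped-loaf l such that baked(b,l).
Per baker: b1:✓  b2:✓  b3:✓  b4:✗  b5:✓  b6:✓  b7:✗
b4 has no witness among its shaped-loaves.

False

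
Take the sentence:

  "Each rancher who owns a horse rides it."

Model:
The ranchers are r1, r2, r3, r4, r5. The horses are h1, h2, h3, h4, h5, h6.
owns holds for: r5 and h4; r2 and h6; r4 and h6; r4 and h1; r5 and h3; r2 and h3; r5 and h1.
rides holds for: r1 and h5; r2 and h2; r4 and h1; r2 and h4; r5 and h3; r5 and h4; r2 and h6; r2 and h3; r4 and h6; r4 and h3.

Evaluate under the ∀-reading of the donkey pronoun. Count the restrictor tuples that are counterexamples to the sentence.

"it" takes "a horse" as antecedent — a donkey pronoun bound across the clause boundary.
Strong reading: for every (r,h) with owns(r,h), rides(r,h).
Restrictor pairs: (r2,h3) ✓  (r2,h6) ✓  (r4,h1) ✓  (r4,h6) ✓  (r5,h1) ✗  (r5,h3) ✓  (r5,h4) ✓
Counterexamples (restrictor pairs failing the scope): 1.

1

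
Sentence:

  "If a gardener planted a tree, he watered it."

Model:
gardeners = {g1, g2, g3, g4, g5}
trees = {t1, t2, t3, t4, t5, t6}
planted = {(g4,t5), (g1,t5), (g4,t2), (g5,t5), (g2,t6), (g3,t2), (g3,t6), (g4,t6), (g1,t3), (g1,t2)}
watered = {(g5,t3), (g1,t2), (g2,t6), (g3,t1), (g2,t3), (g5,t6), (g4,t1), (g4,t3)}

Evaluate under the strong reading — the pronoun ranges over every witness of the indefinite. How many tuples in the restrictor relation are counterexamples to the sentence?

8

"it" takes "a tree" as antecedent — a donkey pronoun bound across the clause boundary.
Strong reading: for every (g,t) with planted(g,t), watered(g,t).
Restrictor pairs: (g1,t2) ✓  (g1,t3) ✗  (g1,t5) ✗  (g2,t6) ✓  (g3,t2) ✗  (g3,t6) ✗  (g4,t2) ✗  (g4,t5) ✗  (g4,t6) ✗  (g5,t5) ✗
Counterexamples (restrictor pairs failing the scope): 8.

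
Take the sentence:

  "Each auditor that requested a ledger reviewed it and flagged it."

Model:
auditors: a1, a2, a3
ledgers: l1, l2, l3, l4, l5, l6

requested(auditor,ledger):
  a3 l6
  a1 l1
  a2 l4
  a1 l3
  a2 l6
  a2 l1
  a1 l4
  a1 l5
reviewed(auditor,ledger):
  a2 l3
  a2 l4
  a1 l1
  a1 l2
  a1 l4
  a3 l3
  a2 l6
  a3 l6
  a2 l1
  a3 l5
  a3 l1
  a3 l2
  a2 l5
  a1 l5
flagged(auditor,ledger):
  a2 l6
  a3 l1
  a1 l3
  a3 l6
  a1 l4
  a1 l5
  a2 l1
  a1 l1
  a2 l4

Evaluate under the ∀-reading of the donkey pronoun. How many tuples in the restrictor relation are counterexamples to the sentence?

"it" takes "a ledger" as antecedent — a donkey pronoun bound across the clause boundary.
Strong reading: for every (a,l) with requested(a,l), reviewed(a,l) ∧ flagged(a,l).
Restrictor pairs: (a1,l1) ✓  (a1,l3) ✗  (a1,l4) ✓  (a1,l5) ✓  (a2,l1) ✓  (a2,l4) ✓  (a2,l6) ✓  (a3,l6) ✓
Counterexamples (restrictor pairs failing the scope): 1.

1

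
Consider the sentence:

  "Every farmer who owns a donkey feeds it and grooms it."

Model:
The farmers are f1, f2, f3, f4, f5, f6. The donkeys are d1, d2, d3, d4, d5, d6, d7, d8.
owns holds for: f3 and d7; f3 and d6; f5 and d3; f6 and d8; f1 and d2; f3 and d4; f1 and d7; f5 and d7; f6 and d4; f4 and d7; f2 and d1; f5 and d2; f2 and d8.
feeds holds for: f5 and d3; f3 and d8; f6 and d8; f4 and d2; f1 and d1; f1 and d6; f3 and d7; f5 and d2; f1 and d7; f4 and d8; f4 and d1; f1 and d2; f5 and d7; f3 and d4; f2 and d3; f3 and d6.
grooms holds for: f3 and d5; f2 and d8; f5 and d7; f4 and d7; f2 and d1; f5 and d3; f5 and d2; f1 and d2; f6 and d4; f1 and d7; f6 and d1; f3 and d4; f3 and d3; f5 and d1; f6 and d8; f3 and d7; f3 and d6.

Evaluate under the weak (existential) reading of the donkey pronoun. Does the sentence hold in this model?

"it" takes "a donkey" as antecedent — a donkey pronoun bound across the clause boundary.
Weak reading: every farmer f with some owns-donkey has at least one owns-donkey d such that feeds(f,d) ∧ grooms(f,d).
Per farmer: f1:✓  f2:✗  f3:✓  f4:✗  f5:✓  f6:✓
f2 has no witness among its owns-donkeys.

False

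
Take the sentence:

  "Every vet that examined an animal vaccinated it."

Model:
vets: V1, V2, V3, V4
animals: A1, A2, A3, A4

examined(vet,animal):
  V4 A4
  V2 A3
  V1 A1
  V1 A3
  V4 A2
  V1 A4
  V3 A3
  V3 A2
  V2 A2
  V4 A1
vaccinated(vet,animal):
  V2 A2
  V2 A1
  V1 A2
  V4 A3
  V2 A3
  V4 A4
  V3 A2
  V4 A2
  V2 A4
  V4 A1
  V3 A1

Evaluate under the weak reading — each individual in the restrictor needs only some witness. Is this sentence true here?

False

"it" takes "an animal" as antecedent — a donkey pronoun bound across the clause boundary.
Weak reading: every vet v with some examined-animal has at least one examined-animal a such that vaccinated(v,a).
Per vet: V1:✗  V2:✓  V3:✓  V4:✓
V1 has no witness among its examined-animals.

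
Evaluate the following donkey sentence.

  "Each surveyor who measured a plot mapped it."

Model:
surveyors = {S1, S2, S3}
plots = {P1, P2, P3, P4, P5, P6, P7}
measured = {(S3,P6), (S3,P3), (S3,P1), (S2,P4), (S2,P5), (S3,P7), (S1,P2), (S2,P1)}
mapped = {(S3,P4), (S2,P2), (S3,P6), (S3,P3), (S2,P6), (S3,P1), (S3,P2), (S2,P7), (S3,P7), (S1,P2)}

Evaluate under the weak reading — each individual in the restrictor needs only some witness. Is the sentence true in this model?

"it" takes "a plot" as antecedent — a donkey pronoun bound across the clause boundary.
Weak reading: every surveyor s with some measured-plot has at least one measured-plot p such that mapped(s,p).
Per surveyor: S1:✓  S2:✗  S3:✓
S2 has no witness among its measured-plots.

False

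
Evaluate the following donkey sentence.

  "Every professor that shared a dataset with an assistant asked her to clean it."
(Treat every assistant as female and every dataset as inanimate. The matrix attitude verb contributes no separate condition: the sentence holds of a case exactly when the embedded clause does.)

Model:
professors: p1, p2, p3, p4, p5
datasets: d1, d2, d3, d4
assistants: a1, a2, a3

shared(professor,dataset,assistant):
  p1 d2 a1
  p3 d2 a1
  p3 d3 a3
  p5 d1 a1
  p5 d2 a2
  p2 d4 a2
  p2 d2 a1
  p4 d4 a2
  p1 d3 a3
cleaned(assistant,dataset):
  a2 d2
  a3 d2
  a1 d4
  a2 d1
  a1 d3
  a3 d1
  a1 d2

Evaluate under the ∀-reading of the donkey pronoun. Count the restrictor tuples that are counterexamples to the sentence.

5

"her" takes "an assistant" as antecedent and "it" takes "a dataset"; both are donkey pronouns co-varying with the restrictor.
Strong reading: for every (p,d,a) with shared(p,d,a), cleaned(a,d).
Restrictor triples: (p1,d2,a1)→cleaned(a1,d2) ✓  (p1,d3,a3)→cleaned(a3,d3) ✗  (p2,d2,a1)→cleaned(a1,d2) ✓  (p2,d4,a2)→cleaned(a2,d4) ✗  (p3,d2,a1)→cleaned(a1,d2) ✓  (p3,d3,a3)→cleaned(a3,d3) ✗  (p4,d4,a2)→cleaned(a2,d4) ✗  (p5,d1,a1)→cleaned(a1,d1) ✗  (p5,d2,a2)→cleaned(a2,d2) ✓
Counterexamples (restrictor triples failing the scope): 5.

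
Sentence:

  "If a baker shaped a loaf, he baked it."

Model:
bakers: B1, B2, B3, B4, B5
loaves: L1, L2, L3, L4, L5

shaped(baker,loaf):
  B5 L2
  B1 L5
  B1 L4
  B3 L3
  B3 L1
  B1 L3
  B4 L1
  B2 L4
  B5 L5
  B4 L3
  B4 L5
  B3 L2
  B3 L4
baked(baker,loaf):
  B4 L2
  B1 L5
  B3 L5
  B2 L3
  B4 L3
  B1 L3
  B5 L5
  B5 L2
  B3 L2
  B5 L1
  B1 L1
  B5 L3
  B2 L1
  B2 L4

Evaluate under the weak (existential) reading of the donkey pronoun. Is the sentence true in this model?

"it" takes "a loaf" as antecedent — a donkey pronoun bound across the clause boundary.
Weak reading: every baker b with some shaped-loaf has at least one shaped-loaf l such that baked(b,l).
Per baker: B1:✓  B2:✓  B3:✓  B4:✓  B5:✓
Every baker in the restrictor has a witness.

True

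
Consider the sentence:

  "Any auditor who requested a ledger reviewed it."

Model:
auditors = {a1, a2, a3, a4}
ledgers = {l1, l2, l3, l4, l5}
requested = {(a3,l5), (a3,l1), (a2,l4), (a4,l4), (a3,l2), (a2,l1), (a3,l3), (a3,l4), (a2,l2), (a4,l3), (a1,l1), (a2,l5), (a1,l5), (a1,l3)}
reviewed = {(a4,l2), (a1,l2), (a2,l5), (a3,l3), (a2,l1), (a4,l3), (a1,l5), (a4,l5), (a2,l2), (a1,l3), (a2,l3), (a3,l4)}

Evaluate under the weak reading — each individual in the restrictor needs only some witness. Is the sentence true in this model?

"it" takes "a ledger" as antecedent — a donkey pronoun bound across the clause boundary.
Weak reading: every auditor a with some requested-ledger has at least one requested-ledger l such that reviewed(a,l).
Per auditor: a1:✓  a2:✓  a3:✓  a4:✓
Every auditor in the restrictor has a witness.

True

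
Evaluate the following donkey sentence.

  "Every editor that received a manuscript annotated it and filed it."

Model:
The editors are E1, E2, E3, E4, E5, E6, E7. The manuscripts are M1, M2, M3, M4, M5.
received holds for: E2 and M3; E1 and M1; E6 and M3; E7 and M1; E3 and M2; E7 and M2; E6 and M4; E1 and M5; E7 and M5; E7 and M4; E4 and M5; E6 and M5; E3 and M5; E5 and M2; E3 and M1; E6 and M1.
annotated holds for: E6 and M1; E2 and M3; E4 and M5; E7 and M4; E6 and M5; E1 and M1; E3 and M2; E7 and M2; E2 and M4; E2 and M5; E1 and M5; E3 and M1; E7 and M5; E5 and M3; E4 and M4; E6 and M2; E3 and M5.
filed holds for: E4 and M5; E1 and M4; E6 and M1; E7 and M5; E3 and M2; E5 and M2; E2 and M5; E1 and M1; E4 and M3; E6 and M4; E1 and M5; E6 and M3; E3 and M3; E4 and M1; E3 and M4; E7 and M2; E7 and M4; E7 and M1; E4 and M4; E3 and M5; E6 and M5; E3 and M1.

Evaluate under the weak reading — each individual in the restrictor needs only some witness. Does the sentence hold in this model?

False

"it" takes "a manuscript" as antecedent — a donkey pronoun bound across the clause boundary.
Weak reading: every editor e with some received-manuscript has at least one received-manuscript m such that annotated(e,m) ∧ filed(e,m).
Per editor: E1:✓  E2:✗  E3:✓  E4:✓  E5:✗  E6:✓  E7:✓
E2 has no witness among its received-manuscripts.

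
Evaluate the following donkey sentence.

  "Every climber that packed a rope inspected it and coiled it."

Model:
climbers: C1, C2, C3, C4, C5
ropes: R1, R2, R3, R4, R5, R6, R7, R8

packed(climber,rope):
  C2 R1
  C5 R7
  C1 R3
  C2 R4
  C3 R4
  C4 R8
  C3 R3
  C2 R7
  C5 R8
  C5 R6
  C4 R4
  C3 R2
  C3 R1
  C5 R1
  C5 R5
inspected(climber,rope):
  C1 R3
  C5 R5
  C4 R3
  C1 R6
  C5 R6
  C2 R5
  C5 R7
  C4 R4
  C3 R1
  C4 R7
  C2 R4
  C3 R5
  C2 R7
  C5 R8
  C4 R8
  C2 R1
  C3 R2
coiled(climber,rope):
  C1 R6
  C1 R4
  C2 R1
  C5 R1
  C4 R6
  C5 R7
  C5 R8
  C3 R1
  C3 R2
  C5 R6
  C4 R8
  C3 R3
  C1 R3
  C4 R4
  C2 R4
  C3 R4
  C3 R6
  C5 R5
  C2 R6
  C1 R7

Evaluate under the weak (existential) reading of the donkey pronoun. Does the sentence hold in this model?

True

"it" takes "a rope" as antecedent — a donkey pronoun bound across the clause boundary.
Weak reading: every climber c with some packed-rope has at least one packed-rope r such that inspected(c,r) ∧ coiled(c,r).
Per climber: C1:✓  C2:✓  C3:✓  C4:✓  C5:✓
Every climber in the restrictor has a witness.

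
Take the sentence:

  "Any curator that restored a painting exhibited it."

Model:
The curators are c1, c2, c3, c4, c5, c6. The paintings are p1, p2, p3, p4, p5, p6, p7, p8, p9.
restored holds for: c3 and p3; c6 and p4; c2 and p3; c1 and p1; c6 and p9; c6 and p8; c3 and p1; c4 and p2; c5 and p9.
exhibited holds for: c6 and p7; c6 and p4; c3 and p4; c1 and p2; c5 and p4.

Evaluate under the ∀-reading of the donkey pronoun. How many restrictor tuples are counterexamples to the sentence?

"it" takes "a painting" as antecedent — a donkey pronoun bound across the clause boundary.
Strong reading: for every (c,p) with restored(c,p), exhibited(c,p).
Restrictor pairs: (c1,p1) ✗  (c2,p3) ✗  (c3,p1) ✗  (c3,p3) ✗  (c4,p2) ✗  (c5,p9) ✗  (c6,p4) ✓  (c6,p8) ✗  (c6,p9) ✗
Counterexamples (restrictor pairs failing the scope): 8.

8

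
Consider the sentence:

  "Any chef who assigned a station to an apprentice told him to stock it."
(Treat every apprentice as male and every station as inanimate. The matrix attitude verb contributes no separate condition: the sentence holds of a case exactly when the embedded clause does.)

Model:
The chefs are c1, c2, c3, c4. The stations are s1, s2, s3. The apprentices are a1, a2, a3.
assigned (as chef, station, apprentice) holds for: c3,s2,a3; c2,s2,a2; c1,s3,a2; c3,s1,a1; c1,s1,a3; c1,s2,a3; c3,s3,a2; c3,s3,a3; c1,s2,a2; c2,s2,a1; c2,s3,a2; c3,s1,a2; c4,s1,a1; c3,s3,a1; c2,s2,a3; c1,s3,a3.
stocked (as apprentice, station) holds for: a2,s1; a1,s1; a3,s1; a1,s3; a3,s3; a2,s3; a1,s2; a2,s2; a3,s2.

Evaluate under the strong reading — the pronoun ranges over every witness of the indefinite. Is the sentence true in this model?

"him" takes "an apprentice" as antecedent and "it" takes "a station"; both are donkey pronouns co-varying with the restrictor.
Strong reading: for every (c,s,a) with assigned(c,s,a), stocked(a,s).
Restrictor triples: (c1,s1,a3)→stocked(a3,s1) ✓  (c1,s2,a2)→stocked(a2,s2) ✓  (c1,s2,a3)→stocked(a3,s2) ✓  (c1,s3,a2)→stocked(a2,s3) ✓  (c1,s3,a3)→stocked(a3,s3) ✓  (c2,s2,a1)→stocked(a1,s2) ✓  (c2,s2,a2)→stocked(a2,s2) ✓  (c2,s2,a3)→stocked(a3,s2) ✓  (c2,s3,a2)→stocked(a2,s3) ✓  (c3,s1,a1)→stocked(a1,s1) ✓  (c3,s1,a2)→stocked(a2,s1) ✓  (c3,s2,a3)→stocked(a3,s2) ✓  (c3,s3,a1)→stocked(a1,s3) ✓  (c3,s3,a2)→stocked(a2,s3) ✓  (c3,s3,a3)→stocked(a3,s3) ✓  (c4,s1,a1)→stocked(a1,s1) ✓
Every restrictor triple satisfies the scope.

True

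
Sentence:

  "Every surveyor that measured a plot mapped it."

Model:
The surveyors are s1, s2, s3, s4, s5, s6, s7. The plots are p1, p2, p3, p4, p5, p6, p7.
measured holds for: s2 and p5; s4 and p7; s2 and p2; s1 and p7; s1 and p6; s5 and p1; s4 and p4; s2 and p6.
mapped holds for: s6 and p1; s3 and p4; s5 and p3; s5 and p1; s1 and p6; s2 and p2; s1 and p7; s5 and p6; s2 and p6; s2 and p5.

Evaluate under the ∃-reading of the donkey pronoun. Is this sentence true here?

False

"it" takes "a plot" as antecedent — a donkey pronoun bound across the clause boundary.
Weak reading: every surveyor s with some measured-plot has at least one measured-plot p such that mapped(s,p).
Per surveyor: s1:✓  s2:✓  s4:✗  s5:✓
s4 has no witness among its measured-plots.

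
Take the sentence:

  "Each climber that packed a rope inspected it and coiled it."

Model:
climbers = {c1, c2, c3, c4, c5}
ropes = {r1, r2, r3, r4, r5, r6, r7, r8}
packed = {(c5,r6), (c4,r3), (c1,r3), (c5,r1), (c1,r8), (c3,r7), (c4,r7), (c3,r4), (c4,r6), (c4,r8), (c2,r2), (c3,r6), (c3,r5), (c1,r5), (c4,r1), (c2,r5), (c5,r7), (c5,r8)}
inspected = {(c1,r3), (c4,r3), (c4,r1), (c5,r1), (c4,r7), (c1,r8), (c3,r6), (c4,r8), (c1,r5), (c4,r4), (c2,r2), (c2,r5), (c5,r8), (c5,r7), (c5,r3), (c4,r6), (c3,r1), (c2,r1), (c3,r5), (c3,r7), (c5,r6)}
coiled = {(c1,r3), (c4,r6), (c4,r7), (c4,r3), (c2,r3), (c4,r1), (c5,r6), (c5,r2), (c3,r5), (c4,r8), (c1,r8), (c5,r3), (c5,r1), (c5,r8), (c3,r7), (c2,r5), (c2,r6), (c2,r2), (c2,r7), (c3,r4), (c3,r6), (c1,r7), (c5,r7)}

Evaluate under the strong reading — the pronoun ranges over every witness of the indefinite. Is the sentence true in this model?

False

"it" takes "a rope" as antecedent — a donkey pronoun bound across the clause boundary.
Strong reading: for every (c,r) with packed(c,r), inspected(c,r) ∧ coiled(c,r).
Restrictor pairs: (c1,r3) ✓  (c1,r5) ✗  (c1,r8) ✓  (c2,r2) ✓  (c2,r5) ✓  (c3,r4) ✗  (c3,r5) ✓  (c3,r6) ✓  (c3,r7) ✓  (c4,r1) ✓  (c4,r3) ✓  (c4,r6) ✓  (c4,r7) ✓  (c4,r8) ✓  (c5,r1) ✓  (c5,r6) ✓  (c5,r7) ✓  (c5,r8) ✓
Counterexample: (c1,r5) is in packed but fails the scope.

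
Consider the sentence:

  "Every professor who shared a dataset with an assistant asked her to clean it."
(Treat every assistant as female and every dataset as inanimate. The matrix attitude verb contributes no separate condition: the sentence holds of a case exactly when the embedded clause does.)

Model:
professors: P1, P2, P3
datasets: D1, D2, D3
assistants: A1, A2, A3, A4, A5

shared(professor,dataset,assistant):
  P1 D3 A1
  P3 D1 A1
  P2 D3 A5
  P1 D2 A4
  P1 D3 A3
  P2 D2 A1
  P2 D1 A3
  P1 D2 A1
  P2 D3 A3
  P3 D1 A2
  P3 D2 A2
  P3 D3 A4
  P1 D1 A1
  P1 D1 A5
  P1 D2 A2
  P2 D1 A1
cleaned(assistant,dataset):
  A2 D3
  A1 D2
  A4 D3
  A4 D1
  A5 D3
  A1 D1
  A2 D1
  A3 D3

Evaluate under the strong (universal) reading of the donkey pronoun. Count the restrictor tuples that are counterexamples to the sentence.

6

"her" takes "an assistant" as antecedent and "it" takes "a dataset"; both are donkey pronouns co-varying with the restrictor.
Strong reading: for every (p,d,a) with shared(p,d,a), cleaned(a,d).
Restrictor triples: (P1,D1,A1)→cleaned(A1,D1) ✓  (P1,D1,A5)→cleaned(A5,D1) ✗  (P1,D2,A1)→cleaned(A1,D2) ✓  (P1,D2,A2)→cleaned(A2,D2) ✗  (P1,D2,A4)→cleaned(A4,D2) ✗  (P1,D3,A1)→cleaned(A1,D3) ✗  (P1,D3,A3)→cleaned(A3,D3) ✓  (P2,D1,A1)→cleaned(A1,D1) ✓  (P2,D1,A3)→cleaned(A3,D1) ✗  (P2,D2,A1)→cleaned(A1,D2) ✓  (P2,D3,A3)→cleaned(A3,D3) ✓  (P2,D3,A5)→cleaned(A5,D3) ✓  (P3,D1,A1)→cleaned(A1,D1) ✓  (P3,D1,A2)→cleaned(A2,D1) ✓  (P3,D2,A2)→cleaned(A2,D2) ✗  (P3,D3,A4)→cleaned(A4,D3) ✓
Counterexamples (restrictor triples failing the scope): 6.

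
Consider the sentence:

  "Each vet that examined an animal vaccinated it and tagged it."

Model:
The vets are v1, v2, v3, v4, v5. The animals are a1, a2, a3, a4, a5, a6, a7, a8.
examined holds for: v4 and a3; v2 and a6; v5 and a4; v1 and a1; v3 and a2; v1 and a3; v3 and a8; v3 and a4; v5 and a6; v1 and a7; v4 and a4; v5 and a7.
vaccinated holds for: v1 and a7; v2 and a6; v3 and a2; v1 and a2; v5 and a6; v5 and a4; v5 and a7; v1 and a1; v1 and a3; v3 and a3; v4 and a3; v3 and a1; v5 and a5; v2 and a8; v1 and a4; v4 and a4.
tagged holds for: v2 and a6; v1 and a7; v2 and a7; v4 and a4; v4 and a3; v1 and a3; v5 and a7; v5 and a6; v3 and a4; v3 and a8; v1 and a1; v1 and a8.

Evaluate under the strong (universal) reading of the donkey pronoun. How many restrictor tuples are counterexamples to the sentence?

4

"it" takes "an animal" as antecedent — a donkey pronoun bound across the clause boundary.
Strong reading: for every (v,a) with examined(v,a), vaccinated(v,a) ∧ tagged(v,a).
Restrictor pairs: (v1,a1) ✓  (v1,a3) ✓  (v1,a7) ✓  (v2,a6) ✓  (v3,a2) ✗  (v3,a4) ✗  (v3,a8) ✗  (v4,a3) ✓  (v4,a4) ✓  (v5,a4) ✗  (v5,a6) ✓  (v5,a7) ✓
Counterexamples (restrictor pairs failing the scope): 4.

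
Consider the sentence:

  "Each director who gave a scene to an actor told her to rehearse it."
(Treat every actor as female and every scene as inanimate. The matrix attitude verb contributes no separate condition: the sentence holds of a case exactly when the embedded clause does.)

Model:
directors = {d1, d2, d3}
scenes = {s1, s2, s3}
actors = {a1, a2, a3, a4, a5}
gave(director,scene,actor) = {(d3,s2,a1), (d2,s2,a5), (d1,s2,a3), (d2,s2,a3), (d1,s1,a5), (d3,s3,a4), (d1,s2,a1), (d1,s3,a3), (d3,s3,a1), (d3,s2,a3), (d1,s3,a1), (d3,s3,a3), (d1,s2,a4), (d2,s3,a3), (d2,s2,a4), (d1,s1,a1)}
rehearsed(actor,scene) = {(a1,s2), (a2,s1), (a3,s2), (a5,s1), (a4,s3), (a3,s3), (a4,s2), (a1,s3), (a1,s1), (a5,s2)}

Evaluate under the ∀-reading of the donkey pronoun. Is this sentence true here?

"her" takes "an actor" as antecedent and "it" takes "a scene"; both are donkey pronouns co-varying with the restrictor.
Strong reading: for every (d,s,a) with gave(d,s,a), rehearsed(a,s).
Restrictor triples: (d1,s1,a1)→rehearsed(a1,s1) ✓  (d1,s1,a5)→rehearsed(a5,s1) ✓  (d1,s2,a1)→rehearsed(a1,s2) ✓  (d1,s2,a3)→rehearsed(a3,s2) ✓  (d1,s2,a4)→rehearsed(a4,s2) ✓  (d1,s3,a1)→rehearsed(a1,s3) ✓  (d1,s3,a3)→rehearsed(a3,s3) ✓  (d2,s2,a3)→rehearsed(a3,s2) ✓  (d2,s2,a4)→rehearsed(a4,s2) ✓  (d2,s2,a5)→rehearsed(a5,s2) ✓  (d2,s3,a3)→rehearsed(a3,s3) ✓  (d3,s2,a1)→rehearsed(a1,s2) ✓  (d3,s2,a3)→rehearsed(a3,s2) ✓  (d3,s3,a1)→rehearsed(a1,s3) ✓  (d3,s3,a3)→rehearsed(a3,s3) ✓  (d3,s3,a4)→rehearsed(a4,s3) ✓
Every restrictor triple satisfies the scope.

True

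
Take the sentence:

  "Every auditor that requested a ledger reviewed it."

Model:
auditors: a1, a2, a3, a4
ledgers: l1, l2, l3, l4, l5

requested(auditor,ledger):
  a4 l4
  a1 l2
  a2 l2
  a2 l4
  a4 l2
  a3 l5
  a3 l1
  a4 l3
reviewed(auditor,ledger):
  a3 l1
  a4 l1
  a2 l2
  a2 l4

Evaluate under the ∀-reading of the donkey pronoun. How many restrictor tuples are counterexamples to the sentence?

"it" takes "a ledger" as antecedent — a donkey pronoun bound across the clause boundary.
Strong reading: for every (a,l) with requested(a,l), reviewed(a,l).
Restrictor pairs: (a1,l2) ✗  (a2,l2) ✓  (a2,l4) ✓  (a3,l1) ✓  (a3,l5) ✗  (a4,l2) ✗  (a4,l3) ✗  (a4,l4) ✗
Counterexamples (restrictor pairs failing the scope): 5.

5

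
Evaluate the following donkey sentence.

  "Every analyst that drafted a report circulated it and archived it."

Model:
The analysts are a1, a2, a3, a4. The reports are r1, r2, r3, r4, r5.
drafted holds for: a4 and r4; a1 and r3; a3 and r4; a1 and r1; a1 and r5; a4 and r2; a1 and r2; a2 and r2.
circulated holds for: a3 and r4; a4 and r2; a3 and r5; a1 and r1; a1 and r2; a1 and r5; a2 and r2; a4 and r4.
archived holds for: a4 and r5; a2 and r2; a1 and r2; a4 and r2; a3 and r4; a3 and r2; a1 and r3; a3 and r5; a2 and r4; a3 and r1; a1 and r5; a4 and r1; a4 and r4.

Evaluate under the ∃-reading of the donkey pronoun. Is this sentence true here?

"it" takes "a report" as antecedent — a donkey pronoun bound across the clause boundary.
Weak reading: every analyst a with some drafted-report has at least one drafted-report r such that circulated(a,r) ∧ archived(a,r).
Per analyst: a1:✓  a2:✓  a3:✓  a4:✓
Every analyst in the restrictor has a witness.

True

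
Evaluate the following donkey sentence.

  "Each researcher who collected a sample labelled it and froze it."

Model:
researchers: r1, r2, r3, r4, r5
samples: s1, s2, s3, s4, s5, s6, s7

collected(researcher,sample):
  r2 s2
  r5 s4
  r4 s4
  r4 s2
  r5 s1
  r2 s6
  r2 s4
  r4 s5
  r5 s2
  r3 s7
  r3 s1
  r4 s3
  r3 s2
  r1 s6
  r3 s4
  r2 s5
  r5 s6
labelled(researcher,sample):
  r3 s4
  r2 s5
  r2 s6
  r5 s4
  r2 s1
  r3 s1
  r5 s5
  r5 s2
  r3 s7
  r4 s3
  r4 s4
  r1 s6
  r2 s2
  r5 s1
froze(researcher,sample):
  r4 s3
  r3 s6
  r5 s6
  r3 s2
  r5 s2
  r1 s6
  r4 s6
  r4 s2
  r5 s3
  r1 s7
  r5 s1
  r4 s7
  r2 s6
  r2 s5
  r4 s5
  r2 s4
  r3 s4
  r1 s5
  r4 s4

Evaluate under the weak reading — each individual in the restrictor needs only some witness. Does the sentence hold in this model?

True

"it" takes "a sample" as antecedent — a donkey pronoun bound across the clause boundary.
Weak reading: every researcher r with some collected-sample has at least one collected-sample s such that labelled(r,s) ∧ froze(r,s).
Per researcher: r1:✓  r2:✓  r3:✓  r4:✓  r5:✓
Every researcher in the restrictor has a witness.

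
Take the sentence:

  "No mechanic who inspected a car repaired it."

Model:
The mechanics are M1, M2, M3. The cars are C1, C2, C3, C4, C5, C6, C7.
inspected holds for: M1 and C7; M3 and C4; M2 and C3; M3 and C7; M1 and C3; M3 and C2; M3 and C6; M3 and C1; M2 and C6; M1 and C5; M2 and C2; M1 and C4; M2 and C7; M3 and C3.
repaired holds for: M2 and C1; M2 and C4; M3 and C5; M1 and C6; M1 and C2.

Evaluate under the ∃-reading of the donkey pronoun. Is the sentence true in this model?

"it" takes "a car" as antecedent — a donkey pronoun bound across the clause boundary.
Truth condition: for no (m,c) with inspected(m,c) does repaired(m,c) hold.
Restrictor pairs — does the scope hold? (M1,C3):fails  (M1,C4):fails  (M1,C5):fails  (M1,C7):fails  (M2,C2):fails  (M2,C3):fails  (M2,C6):fails  (M2,C7):fails  (M3,C1):fails  (M3,C2):fails  (M3,C3):fails  (M3,C4):fails  (M3,C6):fails  (M3,C7):fails
Scope holds for no restrictor pair, so the sentence is true.

True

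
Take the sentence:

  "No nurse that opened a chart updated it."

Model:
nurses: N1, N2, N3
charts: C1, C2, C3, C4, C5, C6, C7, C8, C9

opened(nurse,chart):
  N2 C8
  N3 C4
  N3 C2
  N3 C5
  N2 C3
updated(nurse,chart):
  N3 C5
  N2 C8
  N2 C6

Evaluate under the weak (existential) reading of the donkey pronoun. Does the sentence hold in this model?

False

"it" takes "a chart" as antecedent — a donkey pronoun bound across the clause boundary.
Truth condition: for no (n,c) with opened(n,c) does updated(n,c) hold.
Restrictor pairs — does the scope hold? (N2,C3):fails  (N2,C8):holds  (N3,C2):fails  (N3,C4):fails  (N3,C5):holds
Scope holds for 2 pair(s), so the sentence is false.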